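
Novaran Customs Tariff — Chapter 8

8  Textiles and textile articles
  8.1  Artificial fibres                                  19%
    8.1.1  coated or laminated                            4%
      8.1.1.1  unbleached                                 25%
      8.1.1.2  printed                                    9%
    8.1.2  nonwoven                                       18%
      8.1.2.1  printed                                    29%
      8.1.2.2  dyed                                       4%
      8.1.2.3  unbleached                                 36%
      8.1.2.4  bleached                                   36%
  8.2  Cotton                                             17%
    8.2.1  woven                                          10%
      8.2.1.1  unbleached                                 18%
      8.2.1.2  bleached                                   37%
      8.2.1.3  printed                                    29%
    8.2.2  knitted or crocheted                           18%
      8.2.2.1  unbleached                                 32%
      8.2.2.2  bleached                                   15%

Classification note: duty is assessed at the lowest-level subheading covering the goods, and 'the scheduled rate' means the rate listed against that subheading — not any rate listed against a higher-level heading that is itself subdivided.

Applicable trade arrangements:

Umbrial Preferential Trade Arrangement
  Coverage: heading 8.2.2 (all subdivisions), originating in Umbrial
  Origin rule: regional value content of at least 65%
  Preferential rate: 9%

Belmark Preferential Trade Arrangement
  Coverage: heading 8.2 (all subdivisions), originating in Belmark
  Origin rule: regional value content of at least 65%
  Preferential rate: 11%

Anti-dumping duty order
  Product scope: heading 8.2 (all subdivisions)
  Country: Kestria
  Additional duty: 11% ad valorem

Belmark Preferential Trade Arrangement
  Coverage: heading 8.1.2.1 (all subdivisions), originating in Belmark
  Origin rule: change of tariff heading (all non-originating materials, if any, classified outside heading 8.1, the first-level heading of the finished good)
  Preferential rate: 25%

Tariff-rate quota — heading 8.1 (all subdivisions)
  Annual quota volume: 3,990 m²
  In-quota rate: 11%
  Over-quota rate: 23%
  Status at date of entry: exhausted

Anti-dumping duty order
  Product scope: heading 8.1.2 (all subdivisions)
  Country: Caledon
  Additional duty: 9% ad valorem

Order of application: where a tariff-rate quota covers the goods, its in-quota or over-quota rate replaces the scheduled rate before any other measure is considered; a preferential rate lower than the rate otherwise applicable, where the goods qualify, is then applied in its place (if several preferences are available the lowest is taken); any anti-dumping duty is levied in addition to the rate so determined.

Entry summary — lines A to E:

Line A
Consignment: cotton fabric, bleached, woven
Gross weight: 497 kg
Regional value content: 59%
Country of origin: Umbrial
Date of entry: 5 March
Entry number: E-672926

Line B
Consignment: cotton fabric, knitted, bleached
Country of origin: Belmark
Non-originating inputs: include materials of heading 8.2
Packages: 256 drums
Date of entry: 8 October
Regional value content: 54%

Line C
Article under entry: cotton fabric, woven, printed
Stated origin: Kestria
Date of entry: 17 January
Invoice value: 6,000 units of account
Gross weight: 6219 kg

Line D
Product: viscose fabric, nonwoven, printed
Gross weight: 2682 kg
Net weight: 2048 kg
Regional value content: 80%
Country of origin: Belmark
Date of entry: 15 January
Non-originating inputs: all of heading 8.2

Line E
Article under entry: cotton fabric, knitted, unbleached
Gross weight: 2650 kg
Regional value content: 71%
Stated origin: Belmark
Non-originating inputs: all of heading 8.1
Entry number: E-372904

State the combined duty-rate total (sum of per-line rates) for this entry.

Line A: cotton → 8.2; woven → 8.2.1; bleached → 8.2.1.2. Scheduled 37%. Umbrial agreement on 8.2.2: 8.2.1.2 not covered. → 37%.
Line B: cotton → 8.2; knitted → 8.2.2; bleached → 8.2.2.2. Scheduled 15%. Belmark agreement on 8.2: RVC < 65%; Belmark agreement on 8.1.2.1: 8.2.2.2 not covered. → 15%.
Line C: cotton → 8.2; woven → 8.2.1; printed → 8.2.1.3. Scheduled 29%. anti-dumping (Kestria, 8.2): +11%; total 29% + 11% = 40%. → 40%.
Line D: viscose → 8.1; nonwoven → 8.1.2; printed → 8.1.2.1. Scheduled 29%. quota on 8.1 exhausted → over-quota 23%; Belmark agreement on 8.2: 8.1.2.1 not covered; Belmark agreement on 8.1.2.1: CTH met → 25% available; preference 25% not lower than 23% → no reduction. → 23%.
Line E: cotton → 8.2; knitted → 8.2.2; unbleached → 8.2.2.1. Scheduled 32%. Belmark agreement on 8.2: RVC ≥ 65% → 11% available; Belmark agreement on 8.1.2.1: 8.2.2.1 not covered; preferential 11%. → 11%.
Sum: 37% + 15% + 40% + 23% + 11% = 126%.

126%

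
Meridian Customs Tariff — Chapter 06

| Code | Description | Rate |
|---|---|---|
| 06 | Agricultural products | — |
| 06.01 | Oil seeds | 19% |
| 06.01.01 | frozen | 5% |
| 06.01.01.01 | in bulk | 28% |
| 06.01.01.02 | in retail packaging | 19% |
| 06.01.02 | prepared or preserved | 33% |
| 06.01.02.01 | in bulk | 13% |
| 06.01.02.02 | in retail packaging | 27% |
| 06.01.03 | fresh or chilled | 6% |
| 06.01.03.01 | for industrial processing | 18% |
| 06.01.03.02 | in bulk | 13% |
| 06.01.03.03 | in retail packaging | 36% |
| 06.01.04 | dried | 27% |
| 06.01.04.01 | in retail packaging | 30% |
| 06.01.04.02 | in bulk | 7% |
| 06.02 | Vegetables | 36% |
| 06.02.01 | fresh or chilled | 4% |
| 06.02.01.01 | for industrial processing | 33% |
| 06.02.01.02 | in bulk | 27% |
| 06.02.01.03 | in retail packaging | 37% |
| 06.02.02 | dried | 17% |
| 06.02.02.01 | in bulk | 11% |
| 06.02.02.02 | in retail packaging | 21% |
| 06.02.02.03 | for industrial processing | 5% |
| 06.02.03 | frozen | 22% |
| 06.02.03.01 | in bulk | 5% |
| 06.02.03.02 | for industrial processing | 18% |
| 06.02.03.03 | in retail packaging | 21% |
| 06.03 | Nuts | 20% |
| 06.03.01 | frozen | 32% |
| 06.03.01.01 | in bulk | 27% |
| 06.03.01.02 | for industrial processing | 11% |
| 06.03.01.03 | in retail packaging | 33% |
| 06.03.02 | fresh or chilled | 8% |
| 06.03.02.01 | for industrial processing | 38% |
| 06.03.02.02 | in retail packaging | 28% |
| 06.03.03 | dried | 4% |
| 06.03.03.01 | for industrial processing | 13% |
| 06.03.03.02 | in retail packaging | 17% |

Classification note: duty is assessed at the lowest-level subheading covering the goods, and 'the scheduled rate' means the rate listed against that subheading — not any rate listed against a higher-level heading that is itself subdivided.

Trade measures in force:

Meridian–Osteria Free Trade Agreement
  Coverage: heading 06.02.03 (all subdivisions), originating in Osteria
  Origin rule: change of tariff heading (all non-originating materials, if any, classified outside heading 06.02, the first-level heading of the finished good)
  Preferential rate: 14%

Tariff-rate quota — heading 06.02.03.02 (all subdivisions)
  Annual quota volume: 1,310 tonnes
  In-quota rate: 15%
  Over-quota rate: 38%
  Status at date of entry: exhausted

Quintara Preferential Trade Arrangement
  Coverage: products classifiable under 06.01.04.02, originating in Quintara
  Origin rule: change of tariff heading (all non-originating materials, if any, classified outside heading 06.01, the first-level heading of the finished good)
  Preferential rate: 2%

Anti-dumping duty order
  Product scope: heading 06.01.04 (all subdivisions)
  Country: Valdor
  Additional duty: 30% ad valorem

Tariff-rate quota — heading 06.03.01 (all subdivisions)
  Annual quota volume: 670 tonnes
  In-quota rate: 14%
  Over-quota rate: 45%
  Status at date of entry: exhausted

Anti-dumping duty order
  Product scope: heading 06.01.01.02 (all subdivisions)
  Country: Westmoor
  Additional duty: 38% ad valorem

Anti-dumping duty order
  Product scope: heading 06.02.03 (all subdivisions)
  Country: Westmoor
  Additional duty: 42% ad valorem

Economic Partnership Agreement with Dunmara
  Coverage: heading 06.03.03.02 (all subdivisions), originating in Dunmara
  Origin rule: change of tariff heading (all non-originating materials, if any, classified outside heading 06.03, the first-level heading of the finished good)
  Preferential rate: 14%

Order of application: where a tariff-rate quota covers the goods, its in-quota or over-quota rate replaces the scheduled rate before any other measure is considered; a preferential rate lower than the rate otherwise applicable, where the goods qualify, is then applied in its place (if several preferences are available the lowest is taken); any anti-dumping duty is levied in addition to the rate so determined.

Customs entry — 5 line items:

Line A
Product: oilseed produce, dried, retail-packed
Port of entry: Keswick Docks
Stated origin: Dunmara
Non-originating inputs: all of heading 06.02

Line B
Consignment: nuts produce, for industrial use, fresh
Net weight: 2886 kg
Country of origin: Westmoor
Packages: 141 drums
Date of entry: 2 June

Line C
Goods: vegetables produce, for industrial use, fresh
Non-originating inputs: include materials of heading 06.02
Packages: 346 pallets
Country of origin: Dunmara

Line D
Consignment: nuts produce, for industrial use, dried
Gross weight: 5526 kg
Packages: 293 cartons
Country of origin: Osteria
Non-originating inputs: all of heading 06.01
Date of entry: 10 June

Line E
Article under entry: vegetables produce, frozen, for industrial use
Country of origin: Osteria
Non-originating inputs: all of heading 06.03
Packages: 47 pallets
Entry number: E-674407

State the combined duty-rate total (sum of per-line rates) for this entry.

128%

Line A: oilseed → 06.01; dried → 06.01.04; retail-packed → 06.01.04.01. Scheduled 30%. Dunmara agreement on 06.03.03.02: 06.01.04.01 not covered. → 30%.
Line B: nuts → 06.03; fresh → 06.03.02; for industrial use → 06.03.02.01. Scheduled 38%. No special measure applies. → 38%.
Line C: vegetables → 06.02; fresh → 06.02.01; for industrial use → 06.02.01.01. Scheduled 33%. Dunmara agreement on 06.03.03.02: 06.02.01.01 not covered. → 33%.
Line D: nuts → 06.03; dried → 06.03.03; for industrial use → 06.03.03.01. Scheduled 13%. Osteria agreement on 06.02.03: 06.03.03.01 not covered. → 13%.
Line E: vegetables → 06.02; frozen → 06.02.03; for industrial use → 06.02.03.02. Scheduled 18%. quota on 06.02.03.02 exhausted → over-quota 38%; Osteria agreement on 06.02.03: CTH met → 14% available; preferential 14%. → 14%.
Sum: 30% + 38% + 33% + 13% + 14% = 128%.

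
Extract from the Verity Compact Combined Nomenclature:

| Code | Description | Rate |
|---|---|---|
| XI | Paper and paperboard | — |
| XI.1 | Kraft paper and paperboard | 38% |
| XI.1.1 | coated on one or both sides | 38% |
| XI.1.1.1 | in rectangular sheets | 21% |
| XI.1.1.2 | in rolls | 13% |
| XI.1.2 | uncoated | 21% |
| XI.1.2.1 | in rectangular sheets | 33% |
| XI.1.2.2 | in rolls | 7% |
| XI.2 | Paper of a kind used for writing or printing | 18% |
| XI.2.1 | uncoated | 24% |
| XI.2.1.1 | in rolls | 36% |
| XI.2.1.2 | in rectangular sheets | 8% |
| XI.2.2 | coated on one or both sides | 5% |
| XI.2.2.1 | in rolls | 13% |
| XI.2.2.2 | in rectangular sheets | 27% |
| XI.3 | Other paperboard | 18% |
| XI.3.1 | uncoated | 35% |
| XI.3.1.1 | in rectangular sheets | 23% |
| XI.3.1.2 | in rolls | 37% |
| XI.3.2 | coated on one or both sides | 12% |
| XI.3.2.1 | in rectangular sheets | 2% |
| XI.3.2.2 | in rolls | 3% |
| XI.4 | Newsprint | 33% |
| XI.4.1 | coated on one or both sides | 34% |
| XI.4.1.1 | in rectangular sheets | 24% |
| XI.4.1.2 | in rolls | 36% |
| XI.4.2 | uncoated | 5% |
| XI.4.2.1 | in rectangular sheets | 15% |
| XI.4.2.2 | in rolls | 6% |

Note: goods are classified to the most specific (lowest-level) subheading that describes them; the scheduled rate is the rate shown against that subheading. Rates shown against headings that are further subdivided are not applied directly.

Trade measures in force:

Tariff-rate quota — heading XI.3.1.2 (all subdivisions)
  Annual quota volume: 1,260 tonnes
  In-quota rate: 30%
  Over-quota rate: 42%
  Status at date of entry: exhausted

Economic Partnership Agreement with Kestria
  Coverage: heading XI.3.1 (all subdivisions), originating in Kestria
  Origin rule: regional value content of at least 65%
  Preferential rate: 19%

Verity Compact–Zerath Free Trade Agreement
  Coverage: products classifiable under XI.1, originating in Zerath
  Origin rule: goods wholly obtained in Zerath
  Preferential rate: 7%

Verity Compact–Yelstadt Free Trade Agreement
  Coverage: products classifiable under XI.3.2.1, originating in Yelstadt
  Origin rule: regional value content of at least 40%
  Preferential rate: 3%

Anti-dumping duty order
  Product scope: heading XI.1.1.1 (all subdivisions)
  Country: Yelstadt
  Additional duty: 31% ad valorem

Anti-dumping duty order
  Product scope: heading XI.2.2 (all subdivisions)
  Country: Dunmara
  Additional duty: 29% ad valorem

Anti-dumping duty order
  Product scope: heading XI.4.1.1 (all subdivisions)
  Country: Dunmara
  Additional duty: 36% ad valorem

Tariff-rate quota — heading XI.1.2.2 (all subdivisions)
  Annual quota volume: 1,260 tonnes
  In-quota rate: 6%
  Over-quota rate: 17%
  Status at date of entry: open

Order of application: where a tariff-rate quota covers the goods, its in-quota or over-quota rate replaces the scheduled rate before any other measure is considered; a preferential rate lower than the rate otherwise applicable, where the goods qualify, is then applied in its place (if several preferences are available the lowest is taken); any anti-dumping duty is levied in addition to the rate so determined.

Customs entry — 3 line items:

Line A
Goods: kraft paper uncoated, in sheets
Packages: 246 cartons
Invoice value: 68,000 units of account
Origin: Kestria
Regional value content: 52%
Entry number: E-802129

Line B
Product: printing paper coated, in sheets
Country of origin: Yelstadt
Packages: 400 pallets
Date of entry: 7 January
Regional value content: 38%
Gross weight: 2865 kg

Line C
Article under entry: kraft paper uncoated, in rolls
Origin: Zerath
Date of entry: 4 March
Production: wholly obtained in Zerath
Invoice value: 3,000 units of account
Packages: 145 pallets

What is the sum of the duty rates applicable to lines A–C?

66%

Line A: kraft paper → XI.1; uncoated → XI.1.2; in sheets → XI.1.2.1. Scheduled 33%. Kestria agreement on XI.3.1: XI.1.2.1 not covered. → 33%.
Line B: printing paper → XI.2; coated → XI.2.2; in sheets → XI.2.2.2. Scheduled 27%. Yelstadt agreement on XI.3.2.1: XI.2.2.2 not covered. → 27%.
Line C: kraft paper → XI.1; uncoated → XI.1.2; in rolls → XI.1.2.2. Scheduled 7%. quota on XI.1.2.2 open → in-quota 6%; Zerath agreement on XI.1: wholly obtained → 7% available; preference 7% not lower than 6% → no reduction. → 6%.
Sum: 33% + 27% + 6% = 66%.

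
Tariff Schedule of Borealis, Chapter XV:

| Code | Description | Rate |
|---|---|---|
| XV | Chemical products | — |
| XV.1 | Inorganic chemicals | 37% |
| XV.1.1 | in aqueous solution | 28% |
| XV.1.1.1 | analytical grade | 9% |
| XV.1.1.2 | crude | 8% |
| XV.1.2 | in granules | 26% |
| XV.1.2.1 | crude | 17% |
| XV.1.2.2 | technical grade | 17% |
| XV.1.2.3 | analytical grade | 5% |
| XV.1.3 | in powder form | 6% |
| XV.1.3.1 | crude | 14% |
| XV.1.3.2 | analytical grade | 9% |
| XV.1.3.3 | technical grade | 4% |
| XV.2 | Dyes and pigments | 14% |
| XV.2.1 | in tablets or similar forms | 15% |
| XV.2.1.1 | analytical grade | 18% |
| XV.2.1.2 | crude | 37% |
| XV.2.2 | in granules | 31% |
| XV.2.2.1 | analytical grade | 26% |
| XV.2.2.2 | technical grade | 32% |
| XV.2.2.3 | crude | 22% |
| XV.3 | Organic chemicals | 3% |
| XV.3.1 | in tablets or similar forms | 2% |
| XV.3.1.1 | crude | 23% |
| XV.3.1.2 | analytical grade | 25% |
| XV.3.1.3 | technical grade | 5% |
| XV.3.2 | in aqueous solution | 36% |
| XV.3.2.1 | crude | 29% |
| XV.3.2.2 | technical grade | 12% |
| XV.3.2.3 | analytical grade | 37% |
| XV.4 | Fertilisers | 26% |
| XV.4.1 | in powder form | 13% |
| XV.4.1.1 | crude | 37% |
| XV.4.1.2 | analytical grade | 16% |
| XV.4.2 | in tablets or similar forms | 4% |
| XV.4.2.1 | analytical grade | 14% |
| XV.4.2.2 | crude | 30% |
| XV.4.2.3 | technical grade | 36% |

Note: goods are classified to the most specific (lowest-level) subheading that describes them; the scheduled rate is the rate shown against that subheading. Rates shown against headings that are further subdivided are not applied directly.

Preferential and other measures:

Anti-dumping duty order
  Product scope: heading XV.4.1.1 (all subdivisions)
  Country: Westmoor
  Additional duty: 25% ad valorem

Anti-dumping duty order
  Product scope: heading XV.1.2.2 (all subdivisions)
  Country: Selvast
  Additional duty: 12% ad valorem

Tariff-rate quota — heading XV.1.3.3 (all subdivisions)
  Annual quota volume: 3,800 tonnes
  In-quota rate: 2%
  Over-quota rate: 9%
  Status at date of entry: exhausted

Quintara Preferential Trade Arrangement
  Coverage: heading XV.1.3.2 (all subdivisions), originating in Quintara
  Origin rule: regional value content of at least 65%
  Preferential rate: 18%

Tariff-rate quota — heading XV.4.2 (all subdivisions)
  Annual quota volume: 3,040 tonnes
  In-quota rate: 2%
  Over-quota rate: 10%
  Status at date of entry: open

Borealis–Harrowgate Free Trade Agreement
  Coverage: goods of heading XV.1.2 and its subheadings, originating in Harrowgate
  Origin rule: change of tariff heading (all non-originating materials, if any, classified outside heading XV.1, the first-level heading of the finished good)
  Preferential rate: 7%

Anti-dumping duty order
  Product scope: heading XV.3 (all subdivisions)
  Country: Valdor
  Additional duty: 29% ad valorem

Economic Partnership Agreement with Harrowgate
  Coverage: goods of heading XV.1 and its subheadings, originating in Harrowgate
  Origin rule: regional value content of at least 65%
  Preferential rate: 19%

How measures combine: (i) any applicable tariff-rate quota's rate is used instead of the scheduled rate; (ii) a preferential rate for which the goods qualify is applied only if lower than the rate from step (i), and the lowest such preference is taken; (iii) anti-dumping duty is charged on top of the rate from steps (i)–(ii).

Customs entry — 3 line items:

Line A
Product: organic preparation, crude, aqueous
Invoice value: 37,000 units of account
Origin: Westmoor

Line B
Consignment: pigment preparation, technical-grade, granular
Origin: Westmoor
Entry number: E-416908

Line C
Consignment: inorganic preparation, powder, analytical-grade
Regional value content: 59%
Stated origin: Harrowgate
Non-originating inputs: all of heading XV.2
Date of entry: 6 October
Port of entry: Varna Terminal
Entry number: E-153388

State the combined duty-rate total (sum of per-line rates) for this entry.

70%

Line A: organic → XV.3; aqueous → XV.3.2; crude → XV.3.2.1. Scheduled 29%. No special measure applies. → 29%.
Line B: pigment → XV.2; granular → XV.2.2; technical-grade → XV.2.2.2. Scheduled 32%. No special measure applies. → 32%.
Line C: inorganic → XV.1; powder → XV.1.3; analytical-grade → XV.1.3.2. Scheduled 9%. Harrowgate agreement on XV.1.2: XV.1.3.2 not covered; Harrowgate agreement on XV.1: RVC < 65%. → 9%.
Sum: 29% + 32% + 9% = 70%.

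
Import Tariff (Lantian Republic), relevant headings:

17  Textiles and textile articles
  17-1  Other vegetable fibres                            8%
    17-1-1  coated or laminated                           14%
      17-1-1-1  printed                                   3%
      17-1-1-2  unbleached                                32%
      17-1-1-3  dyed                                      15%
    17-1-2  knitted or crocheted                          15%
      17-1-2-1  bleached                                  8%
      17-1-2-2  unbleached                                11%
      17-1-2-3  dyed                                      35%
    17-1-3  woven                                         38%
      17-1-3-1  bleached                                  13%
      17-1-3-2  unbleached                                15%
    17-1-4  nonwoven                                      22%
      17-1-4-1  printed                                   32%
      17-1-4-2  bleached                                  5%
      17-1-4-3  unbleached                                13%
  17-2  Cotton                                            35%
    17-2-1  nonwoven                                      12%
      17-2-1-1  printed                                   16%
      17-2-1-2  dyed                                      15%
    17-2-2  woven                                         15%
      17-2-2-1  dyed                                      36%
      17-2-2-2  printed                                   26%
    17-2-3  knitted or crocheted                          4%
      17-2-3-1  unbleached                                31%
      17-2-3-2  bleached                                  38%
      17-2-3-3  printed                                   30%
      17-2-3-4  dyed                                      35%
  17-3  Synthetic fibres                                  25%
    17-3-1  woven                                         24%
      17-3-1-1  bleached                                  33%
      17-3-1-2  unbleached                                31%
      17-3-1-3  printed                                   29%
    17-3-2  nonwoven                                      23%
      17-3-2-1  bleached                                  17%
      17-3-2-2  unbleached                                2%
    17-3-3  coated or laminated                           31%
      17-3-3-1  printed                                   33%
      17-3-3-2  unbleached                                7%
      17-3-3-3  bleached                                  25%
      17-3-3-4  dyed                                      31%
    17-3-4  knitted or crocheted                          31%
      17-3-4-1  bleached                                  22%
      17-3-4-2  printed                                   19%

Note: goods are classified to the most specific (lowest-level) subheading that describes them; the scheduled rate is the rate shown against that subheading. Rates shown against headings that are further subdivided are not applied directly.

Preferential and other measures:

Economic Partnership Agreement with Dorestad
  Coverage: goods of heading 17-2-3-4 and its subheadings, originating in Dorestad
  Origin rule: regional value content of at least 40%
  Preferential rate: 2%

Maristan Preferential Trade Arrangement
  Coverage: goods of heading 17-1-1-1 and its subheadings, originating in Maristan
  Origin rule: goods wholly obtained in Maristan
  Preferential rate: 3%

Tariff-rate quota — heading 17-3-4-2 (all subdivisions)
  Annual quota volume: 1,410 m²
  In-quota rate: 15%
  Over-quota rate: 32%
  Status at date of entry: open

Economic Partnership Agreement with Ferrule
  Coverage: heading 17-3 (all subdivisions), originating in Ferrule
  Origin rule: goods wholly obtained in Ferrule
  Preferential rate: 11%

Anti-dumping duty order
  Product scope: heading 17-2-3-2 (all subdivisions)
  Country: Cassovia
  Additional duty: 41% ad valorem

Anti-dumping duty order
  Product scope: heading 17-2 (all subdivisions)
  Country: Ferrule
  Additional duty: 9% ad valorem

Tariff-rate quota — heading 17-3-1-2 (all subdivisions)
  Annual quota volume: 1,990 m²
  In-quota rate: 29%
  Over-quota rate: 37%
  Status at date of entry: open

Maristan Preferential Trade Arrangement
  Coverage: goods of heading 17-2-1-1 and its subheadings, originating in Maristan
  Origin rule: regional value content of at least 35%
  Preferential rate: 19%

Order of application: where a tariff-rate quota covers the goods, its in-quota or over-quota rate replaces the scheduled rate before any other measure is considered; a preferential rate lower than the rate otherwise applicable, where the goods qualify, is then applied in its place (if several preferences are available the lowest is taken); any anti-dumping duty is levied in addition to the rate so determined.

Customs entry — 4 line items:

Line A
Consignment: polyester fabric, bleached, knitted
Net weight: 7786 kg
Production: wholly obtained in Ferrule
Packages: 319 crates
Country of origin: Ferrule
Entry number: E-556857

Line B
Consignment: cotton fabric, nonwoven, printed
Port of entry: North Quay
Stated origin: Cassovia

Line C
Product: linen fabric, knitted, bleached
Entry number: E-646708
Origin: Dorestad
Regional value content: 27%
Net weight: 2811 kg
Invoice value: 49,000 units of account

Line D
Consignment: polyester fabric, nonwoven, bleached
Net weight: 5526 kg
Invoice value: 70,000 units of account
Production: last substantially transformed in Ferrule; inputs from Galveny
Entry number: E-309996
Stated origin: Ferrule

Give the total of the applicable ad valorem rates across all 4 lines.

52%

Line A: polyester → 17-3; knitted → 17-3-4; bleached → 17-3-4-1. Scheduled 22%. Ferrule agreement on 17-3: wholly obtained → 11% available; preferential 11%. → 11%.
Line B: cotton → 17-2; nonwoven → 17-2-1; printed → 17-2-1-1. Scheduled 16%. No special measure applies. → 16%.
Line C: linen → 17-1; knitted → 17-1-2; bleached → 17-1-2-1. Scheduled 8%. Dorestad agreement on 17-2-3-4: 17-1-2-1 not covered. → 8%.
Line D: polyester → 17-3; nonwoven → 17-3-2; bleached → 17-3-2-1. Scheduled 17%. Ferrule agreement on 17-3: not wholly obtained. → 17%.
Sum: 11% + 16% + 8% + 17% = 52%.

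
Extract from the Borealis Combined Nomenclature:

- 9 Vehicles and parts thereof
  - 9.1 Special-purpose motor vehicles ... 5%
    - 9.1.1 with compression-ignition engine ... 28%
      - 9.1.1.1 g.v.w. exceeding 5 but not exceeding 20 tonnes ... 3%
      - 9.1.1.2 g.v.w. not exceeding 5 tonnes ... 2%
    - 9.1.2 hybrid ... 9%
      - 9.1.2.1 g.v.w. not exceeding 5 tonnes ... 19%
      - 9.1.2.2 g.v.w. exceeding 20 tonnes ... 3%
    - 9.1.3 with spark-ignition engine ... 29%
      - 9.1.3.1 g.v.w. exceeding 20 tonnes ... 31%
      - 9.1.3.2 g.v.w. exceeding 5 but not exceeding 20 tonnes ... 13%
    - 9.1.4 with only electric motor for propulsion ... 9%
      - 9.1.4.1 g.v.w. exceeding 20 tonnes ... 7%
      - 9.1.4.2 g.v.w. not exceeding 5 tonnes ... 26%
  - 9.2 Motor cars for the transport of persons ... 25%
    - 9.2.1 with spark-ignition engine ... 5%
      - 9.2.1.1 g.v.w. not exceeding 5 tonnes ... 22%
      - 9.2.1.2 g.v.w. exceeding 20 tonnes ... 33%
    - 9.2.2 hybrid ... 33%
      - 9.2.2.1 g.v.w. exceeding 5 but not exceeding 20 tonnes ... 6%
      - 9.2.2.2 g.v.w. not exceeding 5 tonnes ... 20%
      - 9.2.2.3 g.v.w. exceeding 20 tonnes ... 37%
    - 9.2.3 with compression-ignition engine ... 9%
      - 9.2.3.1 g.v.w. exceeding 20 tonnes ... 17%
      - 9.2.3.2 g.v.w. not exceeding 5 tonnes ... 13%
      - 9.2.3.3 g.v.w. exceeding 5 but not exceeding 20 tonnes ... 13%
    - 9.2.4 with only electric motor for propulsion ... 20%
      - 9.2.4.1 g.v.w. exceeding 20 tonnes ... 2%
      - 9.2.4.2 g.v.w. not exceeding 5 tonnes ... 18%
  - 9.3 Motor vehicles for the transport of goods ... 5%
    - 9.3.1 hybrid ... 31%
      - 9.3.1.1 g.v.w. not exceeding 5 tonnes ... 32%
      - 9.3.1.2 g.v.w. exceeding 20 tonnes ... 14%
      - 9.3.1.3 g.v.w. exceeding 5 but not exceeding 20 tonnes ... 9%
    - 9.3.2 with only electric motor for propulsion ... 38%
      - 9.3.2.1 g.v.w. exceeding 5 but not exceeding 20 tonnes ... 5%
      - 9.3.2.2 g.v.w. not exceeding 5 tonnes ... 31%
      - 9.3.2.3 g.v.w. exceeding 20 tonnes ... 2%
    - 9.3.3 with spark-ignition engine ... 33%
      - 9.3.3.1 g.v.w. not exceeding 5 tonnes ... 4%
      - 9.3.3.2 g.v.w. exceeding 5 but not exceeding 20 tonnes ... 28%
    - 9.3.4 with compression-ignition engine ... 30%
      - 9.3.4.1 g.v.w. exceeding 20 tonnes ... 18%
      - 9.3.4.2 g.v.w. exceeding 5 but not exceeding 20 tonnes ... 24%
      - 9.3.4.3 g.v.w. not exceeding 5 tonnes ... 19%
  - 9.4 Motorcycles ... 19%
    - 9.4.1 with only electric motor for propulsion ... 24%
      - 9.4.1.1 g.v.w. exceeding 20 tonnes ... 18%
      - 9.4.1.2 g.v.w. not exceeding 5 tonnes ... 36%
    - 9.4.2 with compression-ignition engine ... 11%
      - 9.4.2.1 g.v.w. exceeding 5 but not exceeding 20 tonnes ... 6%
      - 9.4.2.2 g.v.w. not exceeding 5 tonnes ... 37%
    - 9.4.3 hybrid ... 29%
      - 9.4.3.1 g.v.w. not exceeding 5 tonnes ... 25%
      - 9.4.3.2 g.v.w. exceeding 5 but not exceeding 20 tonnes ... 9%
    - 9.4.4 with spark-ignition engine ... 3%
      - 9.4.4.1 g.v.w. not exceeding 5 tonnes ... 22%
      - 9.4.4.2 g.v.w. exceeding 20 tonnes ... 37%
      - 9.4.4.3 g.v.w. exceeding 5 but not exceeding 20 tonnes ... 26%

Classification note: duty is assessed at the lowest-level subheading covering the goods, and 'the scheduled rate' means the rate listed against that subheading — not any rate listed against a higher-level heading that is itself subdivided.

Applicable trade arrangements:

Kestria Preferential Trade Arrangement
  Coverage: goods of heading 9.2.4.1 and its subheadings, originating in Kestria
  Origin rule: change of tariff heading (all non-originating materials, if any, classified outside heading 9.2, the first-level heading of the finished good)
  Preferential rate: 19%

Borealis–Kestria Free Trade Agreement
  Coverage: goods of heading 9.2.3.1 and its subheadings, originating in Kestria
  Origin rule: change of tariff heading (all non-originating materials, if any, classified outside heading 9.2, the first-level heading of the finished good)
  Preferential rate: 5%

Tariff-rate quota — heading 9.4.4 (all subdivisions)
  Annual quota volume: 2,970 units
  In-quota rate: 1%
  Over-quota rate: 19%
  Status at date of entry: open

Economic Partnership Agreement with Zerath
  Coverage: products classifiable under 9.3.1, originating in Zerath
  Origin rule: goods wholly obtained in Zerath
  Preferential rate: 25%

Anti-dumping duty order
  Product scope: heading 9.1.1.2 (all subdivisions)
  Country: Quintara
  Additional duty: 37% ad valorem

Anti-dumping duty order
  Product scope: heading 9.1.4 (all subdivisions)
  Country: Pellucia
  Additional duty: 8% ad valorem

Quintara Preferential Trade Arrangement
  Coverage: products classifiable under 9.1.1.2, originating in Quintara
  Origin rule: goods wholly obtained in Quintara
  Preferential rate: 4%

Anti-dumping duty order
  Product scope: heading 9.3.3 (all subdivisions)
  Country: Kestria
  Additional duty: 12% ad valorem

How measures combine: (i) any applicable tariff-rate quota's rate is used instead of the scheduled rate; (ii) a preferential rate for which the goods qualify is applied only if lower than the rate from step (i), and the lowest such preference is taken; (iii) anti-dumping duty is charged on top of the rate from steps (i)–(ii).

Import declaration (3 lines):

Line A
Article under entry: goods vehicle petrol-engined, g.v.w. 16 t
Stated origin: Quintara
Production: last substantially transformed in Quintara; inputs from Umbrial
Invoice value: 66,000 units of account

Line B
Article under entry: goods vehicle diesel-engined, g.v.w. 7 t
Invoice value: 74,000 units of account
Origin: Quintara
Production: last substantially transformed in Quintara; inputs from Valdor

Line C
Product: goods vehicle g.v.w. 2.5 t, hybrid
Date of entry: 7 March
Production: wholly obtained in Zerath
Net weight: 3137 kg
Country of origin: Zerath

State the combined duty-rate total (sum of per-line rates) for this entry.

77%

Line A: goods vehicle → 9.3; petrol-engined → 9.3.3; g.v.w. 16 t → 9.3.3.2. Scheduled 28%. Quintara agreement on 9.1.1.2: 9.3.3.2 not covered. → 28%.
Line B: goods vehicle → 9.3; diesel-engined → 9.3.4; g.v.w. 7 t → 9.3.4.2. Scheduled 24%. Quintara agreement on 9.1.1.2: 9.3.4.2 not covered. → 24%.
Line C: goods vehicle → 9.3; hybrid → 9.3.1; g.v.w. 2.5 t → 9.3.1.1. Scheduled 32%. Zerath agreement on 9.3.1: wholly obtained → 25% available; preferential 25%. → 25%.
Sum: 28% + 24% + 25% = 77%.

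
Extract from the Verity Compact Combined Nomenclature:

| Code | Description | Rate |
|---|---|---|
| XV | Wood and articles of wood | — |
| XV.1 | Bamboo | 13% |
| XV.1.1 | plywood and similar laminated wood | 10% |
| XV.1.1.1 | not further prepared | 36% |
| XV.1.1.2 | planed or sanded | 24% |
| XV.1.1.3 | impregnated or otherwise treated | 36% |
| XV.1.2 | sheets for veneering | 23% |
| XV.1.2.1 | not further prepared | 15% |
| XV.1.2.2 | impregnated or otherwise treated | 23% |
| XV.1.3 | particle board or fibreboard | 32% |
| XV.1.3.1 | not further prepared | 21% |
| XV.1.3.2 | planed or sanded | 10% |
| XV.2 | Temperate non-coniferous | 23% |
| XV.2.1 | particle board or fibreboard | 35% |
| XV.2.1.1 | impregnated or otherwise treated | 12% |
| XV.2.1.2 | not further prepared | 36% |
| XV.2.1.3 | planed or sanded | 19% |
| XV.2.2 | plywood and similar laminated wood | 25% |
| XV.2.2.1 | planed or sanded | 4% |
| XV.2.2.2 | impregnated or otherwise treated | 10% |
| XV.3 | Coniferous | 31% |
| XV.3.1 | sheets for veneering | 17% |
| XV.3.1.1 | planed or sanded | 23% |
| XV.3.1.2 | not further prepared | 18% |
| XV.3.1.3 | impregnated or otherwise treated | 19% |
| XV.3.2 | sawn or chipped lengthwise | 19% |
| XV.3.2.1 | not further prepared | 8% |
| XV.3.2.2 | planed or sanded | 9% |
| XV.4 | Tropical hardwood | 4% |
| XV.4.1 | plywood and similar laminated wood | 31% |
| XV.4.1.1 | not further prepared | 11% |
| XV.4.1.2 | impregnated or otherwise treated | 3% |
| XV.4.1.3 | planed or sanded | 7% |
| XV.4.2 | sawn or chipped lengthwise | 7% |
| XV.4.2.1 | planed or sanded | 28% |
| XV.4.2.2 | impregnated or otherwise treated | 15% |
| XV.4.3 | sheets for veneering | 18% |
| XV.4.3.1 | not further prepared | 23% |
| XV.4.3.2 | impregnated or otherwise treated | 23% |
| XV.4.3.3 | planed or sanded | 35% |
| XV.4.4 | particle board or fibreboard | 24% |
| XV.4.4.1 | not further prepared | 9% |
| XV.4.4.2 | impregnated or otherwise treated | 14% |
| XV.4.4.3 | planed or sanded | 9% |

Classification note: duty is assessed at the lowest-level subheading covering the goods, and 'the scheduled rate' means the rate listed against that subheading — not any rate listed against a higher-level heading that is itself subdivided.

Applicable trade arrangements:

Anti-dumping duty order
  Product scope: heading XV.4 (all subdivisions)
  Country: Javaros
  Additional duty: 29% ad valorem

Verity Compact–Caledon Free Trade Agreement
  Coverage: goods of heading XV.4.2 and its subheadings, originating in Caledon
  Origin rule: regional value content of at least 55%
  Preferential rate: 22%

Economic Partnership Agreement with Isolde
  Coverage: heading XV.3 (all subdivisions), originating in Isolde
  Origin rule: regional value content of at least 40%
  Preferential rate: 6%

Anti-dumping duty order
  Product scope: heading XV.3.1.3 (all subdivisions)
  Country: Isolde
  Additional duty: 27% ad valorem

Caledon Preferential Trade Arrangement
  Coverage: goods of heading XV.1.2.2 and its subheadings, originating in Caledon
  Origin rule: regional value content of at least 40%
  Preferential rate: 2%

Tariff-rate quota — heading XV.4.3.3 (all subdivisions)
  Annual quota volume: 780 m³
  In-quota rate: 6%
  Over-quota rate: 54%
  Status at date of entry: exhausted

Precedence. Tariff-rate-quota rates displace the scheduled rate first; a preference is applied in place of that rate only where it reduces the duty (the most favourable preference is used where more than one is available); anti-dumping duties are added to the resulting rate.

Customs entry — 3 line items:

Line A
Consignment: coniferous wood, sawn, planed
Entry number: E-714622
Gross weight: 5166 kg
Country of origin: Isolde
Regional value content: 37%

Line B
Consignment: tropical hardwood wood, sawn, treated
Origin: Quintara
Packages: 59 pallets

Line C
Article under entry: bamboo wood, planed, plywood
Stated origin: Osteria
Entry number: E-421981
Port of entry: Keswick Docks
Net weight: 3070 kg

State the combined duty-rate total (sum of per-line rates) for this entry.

Line A: coniferous → XV.3; sawn → XV.3.2; planed → XV.3.2.2. Scheduled 9%. Isolde agreement on XV.3: RVC < 40%. → 9%.
Line B: tropical hardwood → XV.4; sawn → XV.4.2; treated → XV.4.2.2. Scheduled 15%. No special measure applies. → 15%.
Line C: bamboo → XV.1; plywood → XV.1.1; planed → XV.1.1.2. Scheduled 24%. No special measure applies. → 24%.
Sum: 9% + 15% + 24% = 48%.

48%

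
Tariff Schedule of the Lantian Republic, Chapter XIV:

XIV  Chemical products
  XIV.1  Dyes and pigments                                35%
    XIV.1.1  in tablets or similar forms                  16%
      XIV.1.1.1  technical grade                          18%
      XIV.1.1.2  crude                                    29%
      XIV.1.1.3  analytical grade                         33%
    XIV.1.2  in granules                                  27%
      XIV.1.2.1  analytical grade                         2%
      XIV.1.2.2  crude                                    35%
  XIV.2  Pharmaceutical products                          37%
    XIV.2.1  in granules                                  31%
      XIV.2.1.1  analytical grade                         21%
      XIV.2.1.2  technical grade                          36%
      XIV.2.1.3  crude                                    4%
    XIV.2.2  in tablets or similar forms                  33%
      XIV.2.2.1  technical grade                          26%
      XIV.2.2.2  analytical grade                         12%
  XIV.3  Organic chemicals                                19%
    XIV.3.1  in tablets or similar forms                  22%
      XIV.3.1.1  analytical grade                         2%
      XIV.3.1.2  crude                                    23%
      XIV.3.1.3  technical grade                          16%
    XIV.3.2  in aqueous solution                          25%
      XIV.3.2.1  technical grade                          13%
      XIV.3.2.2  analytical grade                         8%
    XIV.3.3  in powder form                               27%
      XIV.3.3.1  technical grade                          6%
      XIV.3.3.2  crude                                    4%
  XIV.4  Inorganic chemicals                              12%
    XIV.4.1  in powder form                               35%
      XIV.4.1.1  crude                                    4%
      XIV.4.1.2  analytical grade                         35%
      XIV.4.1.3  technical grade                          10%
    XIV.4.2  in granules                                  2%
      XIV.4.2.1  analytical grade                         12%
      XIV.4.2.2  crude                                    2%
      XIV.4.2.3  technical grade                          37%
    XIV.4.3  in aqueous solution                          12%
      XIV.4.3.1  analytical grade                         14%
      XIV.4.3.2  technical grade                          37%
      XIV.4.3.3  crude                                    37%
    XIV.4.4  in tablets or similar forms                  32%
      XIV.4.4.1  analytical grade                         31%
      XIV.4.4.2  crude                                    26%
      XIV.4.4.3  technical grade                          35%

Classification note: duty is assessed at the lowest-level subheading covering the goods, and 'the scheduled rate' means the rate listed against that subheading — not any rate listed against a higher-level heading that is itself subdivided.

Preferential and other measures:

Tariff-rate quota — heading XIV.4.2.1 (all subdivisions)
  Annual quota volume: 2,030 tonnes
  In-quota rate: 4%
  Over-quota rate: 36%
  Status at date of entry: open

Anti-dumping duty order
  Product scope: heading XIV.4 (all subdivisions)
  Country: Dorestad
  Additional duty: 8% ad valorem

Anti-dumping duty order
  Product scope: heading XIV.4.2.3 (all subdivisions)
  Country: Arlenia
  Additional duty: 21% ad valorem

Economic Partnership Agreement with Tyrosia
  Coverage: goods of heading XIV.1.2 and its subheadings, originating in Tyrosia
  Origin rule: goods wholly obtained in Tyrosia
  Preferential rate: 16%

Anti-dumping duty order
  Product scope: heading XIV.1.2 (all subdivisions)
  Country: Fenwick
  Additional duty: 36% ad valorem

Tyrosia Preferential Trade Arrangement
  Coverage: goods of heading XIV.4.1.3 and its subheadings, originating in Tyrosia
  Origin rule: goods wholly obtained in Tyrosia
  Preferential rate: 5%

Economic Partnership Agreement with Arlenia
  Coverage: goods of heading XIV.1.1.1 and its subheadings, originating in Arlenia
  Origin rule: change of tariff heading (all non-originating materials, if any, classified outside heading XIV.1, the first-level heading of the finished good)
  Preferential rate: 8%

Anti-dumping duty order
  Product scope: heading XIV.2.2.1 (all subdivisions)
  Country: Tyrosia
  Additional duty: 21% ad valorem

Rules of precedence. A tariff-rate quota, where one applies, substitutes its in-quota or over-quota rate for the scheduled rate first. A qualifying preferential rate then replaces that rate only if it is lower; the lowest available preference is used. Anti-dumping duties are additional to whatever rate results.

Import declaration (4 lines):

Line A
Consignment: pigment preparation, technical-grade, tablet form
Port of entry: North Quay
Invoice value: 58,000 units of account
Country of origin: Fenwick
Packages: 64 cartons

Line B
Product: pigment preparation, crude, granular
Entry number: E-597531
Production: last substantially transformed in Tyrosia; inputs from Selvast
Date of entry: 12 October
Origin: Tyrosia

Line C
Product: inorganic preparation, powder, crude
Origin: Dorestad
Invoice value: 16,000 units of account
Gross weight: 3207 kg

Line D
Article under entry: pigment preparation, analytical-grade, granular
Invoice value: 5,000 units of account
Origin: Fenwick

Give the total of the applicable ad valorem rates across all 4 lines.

Line A: pigment → XIV.1; tablet form → XIV.1.1; technical-grade → XIV.1.1.1. Scheduled 18%. No special measure applies. → 18%.
Line B: pigment → XIV.1; granular → XIV.1.2; crude → XIV.1.2.2. Scheduled 35%. Tyrosia agreement on XIV.1.2: not wholly obtained; Tyrosia agreement on XIV.4.1.3: XIV.1.2.2 not covered. → 35%.
Line C: inorganic → XIV.4; powder → XIV.4.1; crude → XIV.4.1.1. Scheduled 4%. anti-dumping (Dorestad, XIV.4): +8%; total 4% + 8% = 12%. → 12%.
Line D: pigment → XIV.1; granular → XIV.1.2; analytical-grade → XIV.1.2.1. Scheduled 2%. anti-dumping (Fenwick, XIV.1.2): +36%; total 2% + 36% = 38%. → 38%.
Sum: 18% + 35% + 12% + 38% = 103%.

103%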